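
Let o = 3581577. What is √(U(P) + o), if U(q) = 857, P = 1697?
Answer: √3582434 ≈ 1892.7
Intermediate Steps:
√(U(P) + o) = √(857 + 3581577) = √3582434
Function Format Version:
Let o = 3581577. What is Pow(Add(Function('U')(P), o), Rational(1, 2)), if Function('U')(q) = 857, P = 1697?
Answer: Pow(3582434, Rational(1, 2)) ≈ 1892.7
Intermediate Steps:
Pow(Add(Function('U')(P), o), Rational(1, 2)) = Pow(Add(857, 3581577), Rational(1, 2)) = Pow(3582434, Rational(1, 2))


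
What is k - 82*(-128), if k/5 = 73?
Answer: 10861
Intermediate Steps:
k = 365 (k = 5*73 = 365)
k - 82*(-128) = 365 - 82*(-128) = 365 + 10496 = 10861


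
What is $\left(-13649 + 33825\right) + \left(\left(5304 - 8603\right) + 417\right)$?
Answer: $17294$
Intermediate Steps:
$\left(-13649 + 33825\right) + \left(\left(5304 - 8603\right) + 417\right) = 20176 + \left(-3299 + 417\right) = 20176 - 2882 = 17294$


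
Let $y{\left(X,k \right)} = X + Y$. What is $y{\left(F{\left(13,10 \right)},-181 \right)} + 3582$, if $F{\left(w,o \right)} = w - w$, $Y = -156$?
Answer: $3426$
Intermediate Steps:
$F{\left(w,o \right)} = 0$
$y{\left(X,k \right)} = -156 + X$ ($y{\left(X,k \right)} = X - 156 = -156 + X$)
$y{\left(F{\left(13,10 \right)},-181 \right)} + 3582 = \left(-156 + 0\right) + 3582 = -156 + 3582 = 3426$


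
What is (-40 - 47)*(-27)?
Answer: 2349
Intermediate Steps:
(-40 - 47)*(-27) = -87*(-27) = 2349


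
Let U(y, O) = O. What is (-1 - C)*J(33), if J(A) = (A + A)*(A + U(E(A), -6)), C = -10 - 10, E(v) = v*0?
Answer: 33858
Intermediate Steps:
E(v) = 0
C = -20
J(A) = 2*A*(-6 + A) (J(A) = (A + A)*(A - 6) = (2*A)*(-6 + A) = 2*A*(-6 + A))
(-1 - C)*J(33) = (-1 - 1*(-20))*(2*33*(-6 + 33)) = (-1 + 20)*(2*33*27) = 19*1782 = 33858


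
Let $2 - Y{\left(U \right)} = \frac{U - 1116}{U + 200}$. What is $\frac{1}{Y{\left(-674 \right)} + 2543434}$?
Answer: $\frac{237}{602793437} \approx 3.9317 \cdot 10^{-7}$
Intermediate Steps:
$Y{\left(U \right)} = 2 - \frac{-1116 + U}{200 + U}$ ($Y{\left(U \right)} = 2 - \frac{U - 1116}{U + 200} = 2 - \frac{-1116 + U}{200 + U}$)
$\frac{1}{Y{\left(-674 \right)} + 2543434} = \frac{1}{\frac{1516 - 674}{200 - 674} + 2543434} = \frac{1}{\frac{1}{-474} \cdot 842 + 2543434} = \frac{1}{\left(- \frac{1}{474}\right) 842 + 2543434} = \frac{1}{- \frac{421}{237} + 2543434} = \frac{1}{\frac{602793437}{237}} = \frac{237}{602793437}$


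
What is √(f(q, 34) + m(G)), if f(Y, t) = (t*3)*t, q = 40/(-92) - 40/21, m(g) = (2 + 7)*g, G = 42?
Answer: √3846 ≈ 62.016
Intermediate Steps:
m(g) = 9*g
q = -1130/483 (q = 40*(-1/92) - 40*1/21 = -10/23 - 40/21 = -1130/483 ≈ -2.3395)
f(Y, t) = 3*t² (f(Y, t) = (3*t)*t = 3*t²)
√(f(q, 34) + m(G)) = √(3*34² + 9*42) = √(3*1156 + 378) = √(3468 + 378) = √3846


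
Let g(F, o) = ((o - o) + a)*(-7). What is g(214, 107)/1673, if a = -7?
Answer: 7/239 ≈ 0.029289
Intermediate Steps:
g(F, o) = 49 (g(F, o) = ((o - o) - 7)*(-7) = (0 - 7)*(-7) = -7*(-7) = 49)
g(214, 107)/1673 = 49/1673 = 49*(1/1673) = 7/239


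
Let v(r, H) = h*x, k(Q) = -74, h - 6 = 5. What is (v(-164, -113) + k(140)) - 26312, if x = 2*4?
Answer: -26298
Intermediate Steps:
h = 11 (h = 6 + 5 = 11)
x = 8
v(r, H) = 88 (v(r, H) = 11*8 = 88)
(v(-164, -113) + k(140)) - 26312 = (88 - 74) - 26312 = 14 - 26312 = -26298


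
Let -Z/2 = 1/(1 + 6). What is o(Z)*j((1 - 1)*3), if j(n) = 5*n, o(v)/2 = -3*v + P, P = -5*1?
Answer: 0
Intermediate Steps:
P = -5
Z = -2/7 (Z = -2/(1 + 6) = -2/7 ≈ -0.28571)
o(v) = -10 - 6*v (o(v) = 2*(-3*v - 5) = 2*(-5 - 3*v) = -10 - 6*v)
o(Z)*j((1 - 1)*3) = (-10 - 6*(-2/7))*(5*((1 - 1)*3)) = (-10 + 12/7)*(5*(0*3)) = -290*0/7 = -58/7*0 = 0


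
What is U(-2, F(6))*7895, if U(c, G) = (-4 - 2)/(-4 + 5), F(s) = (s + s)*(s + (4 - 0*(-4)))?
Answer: -47370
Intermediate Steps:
F(s) = 2*s*(4 + s) (F(s) = (2*s)*(s + (4 - 1*0)) = (2*s)*(s + (4 + 0)) = (2*s)*(s + 4) = (2*s)*(4 + s) = 2*s*(4 + s))
U(c, G) = -6 (U(c, G) = -6/1 = -6*1 = -6)
U(-2, F(6))*7895 = -6*7895 = -47370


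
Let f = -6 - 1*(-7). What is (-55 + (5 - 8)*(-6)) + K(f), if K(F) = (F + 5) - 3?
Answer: -34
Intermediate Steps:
f = 1 (f = -6 + 7 = 1)
K(F) = 2 + F (K(F) = (5 + F) - 3 = 2 + F)
(-55 + (5 - 8)*(-6)) + K(f) = (-55 + (5 - 8)*(-6)) + (2 + 1) = (-55 - 3*(-6)) + 3 = (-55 + 18) + 3 = -37 + 3 = -34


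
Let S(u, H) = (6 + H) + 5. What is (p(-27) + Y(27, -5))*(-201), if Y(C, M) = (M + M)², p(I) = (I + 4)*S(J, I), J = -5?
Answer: -94068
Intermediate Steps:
S(u, H) = 11 + H
p(I) = (4 + I)*(11 + I) (p(I) = (I + 4)*(11 + I) = (4 + I)*(11 + I))
Y(C, M) = 4*M² (Y(C, M) = (2*M)² = 4*M²)
(p(-27) + Y(27, -5))*(-201) = ((4 - 27)*(11 - 27) + 4*(-5)²)*(-201) = (-23*(-16) + 4*25)*(-201) = (368 + 100)*(-201) = 468*(-201) = -94068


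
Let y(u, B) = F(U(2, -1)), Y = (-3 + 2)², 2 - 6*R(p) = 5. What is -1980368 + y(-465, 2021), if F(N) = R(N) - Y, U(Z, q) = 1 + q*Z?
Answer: -3960739/2 ≈ -1.9804e+6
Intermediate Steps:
U(Z, q) = 1 + Z*q
R(p) = -½ (R(p) = ⅓ - ⅙*5 = ⅓ - ⅚ = -½)
Y = 1 (Y = (-1)² = 1)
F(N) = -3/2 (F(N) = -½ - 1*1 = -½ - 1 = -3/2)
y(u, B) = -3/2
-1980368 + y(-465, 2021) = -1980368 - 3/2 = -3960739/2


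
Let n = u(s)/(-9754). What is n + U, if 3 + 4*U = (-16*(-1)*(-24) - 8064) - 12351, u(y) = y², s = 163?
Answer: -25376123/4877 ≈ -5203.2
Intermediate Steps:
n = -26569/9754 (n = 163²/(-9754) = 26569*(-1/9754) = -26569/9754 ≈ -2.7239)
U = -10401/2 (U = -¾ + ((-16*(-1)*(-24) - 8064) - 12351)/4 = -¾ + ((16*(-24) - 8064) - 12351)/4 = -¾ + ((-384 - 8064) - 12351)/4 = -¾ + (-8448 - 12351)/4 = -¾ + (¼)*(-20799) = -¾ - 20799/4 = -10401/2 ≈ -5200.5)
n + U = -26569/9754 - 10401/2 = -25376123/4877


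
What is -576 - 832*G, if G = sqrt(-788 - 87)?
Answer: -576 - 4160*I*sqrt(35) ≈ -576.0 - 24611.0*I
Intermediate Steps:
G = 5*I*sqrt(35) (G = sqrt(-875) = 5*I*sqrt(35) ≈ 29.58*I)
-576 - 832*G = -576 - 4160*I*sqrt(35)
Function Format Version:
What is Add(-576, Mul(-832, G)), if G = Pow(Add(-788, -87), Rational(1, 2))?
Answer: Add(-576, Mul(-4160, I, Pow(35, Rational(1, 2)))) ≈ Add(-576.00, Mul(-24611., I))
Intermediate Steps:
G = Mul(5, I, Pow(35, Rational(1, 2))) (G = Pow(-875, Rational(1, 2)) = Mul(5, I, Pow(35, Rational(1, 2))) ≈ Mul(29.580, I))
Add(-576, Mul(-832, G)) = Add(-576, Mul(-832, Mul(5, I, Pow(35, Rational(1, 2))))) = Add(-576, Mul(-4160, I, Pow(35, Rational(1, 2))))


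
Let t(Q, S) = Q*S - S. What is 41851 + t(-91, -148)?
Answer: 55467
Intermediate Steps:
t(Q, S) = -S + Q*S
41851 + t(-91, -148) = 41851 - 148*(-1 - 91) = 41851 - 148*(-92) = 41851 + 13616 = 55467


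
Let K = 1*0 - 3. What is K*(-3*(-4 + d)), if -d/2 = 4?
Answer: -108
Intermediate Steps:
d = -8 (d = -2*4 = -8)
K = -3 (K = 0 - 3 = -3)
K*(-3*(-4 + d)) = -(-9)*(-4 - 8) = -(-9)*(-12) = -3*36 = -108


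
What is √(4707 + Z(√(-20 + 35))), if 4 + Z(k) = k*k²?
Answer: √(4703 + 15*√15) ≈ 69.001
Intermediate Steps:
Z(k) = -4 + k³ (Z(k) = -4 + k*k² = -4 + k³)
√(4707 + Z(√(-20 + 35))) = √(4707 + (-4 + (√(-20 + 35))³)) = √(4707 + (-4 + (√15)³)) = √(4707 + (-4 + 15*√15)) = √(4703 + 15*√15)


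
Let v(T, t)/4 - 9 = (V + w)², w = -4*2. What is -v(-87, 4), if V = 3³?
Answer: -1480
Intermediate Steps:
w = -8
V = 27
v(T, t) = 1480 (v(T, t) = 36 + 4*(27 - 8)² = 36 + 4*19² = 36 + 4*361 = 36 + 1444 = 1480)
-v(-87, 4) = -1*1480 = -1480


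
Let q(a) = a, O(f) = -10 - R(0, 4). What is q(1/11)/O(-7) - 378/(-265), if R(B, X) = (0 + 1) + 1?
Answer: 49631/34980 ≈ 1.4188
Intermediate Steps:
R(B, X) = 2 (R(B, X) = 1 + 1 = 2)
O(f) = -12 (O(f) = -10 - 1*2 = -10 - 2 = -12)
q(1/11)/O(-7) - 378/(-265) = 1/(11*(-12)) - 378/(-265) = (1/11)*(-1/12) - 378*(-1/265) = -1/132 + 378/265 = 49631/34980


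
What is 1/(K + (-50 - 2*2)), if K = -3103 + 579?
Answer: -1/2578 ≈ -0.00038790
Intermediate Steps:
K = -2524
1/(K + (-50 - 2*2)) = 1/(-2524 + (-50 - 2*2)) = 1/(-2524 + (-50 - 4)) = 1/(-2524 - 54) = 1/(-2578) = -1/2578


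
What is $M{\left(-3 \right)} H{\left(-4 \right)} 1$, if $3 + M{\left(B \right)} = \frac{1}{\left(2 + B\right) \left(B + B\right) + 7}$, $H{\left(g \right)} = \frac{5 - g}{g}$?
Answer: $\frac{171}{26} \approx 6.5769$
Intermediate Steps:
$H{\left(g \right)} = \frac{5 - g}{g}$
$M{\left(B \right)} = -3 + \frac{1}{7 + 2 B \left(2 + B\right)}$ ($M{\left(B \right)} = -3 + \frac{1}{\left(2 + B\right) \left(B + B\right) + 7} = -3 + \frac{1}{\left(2 + B\right) 2 B + 7} = -3 + \frac{1}{2 B \left(2 + B\right) + 7} = -3 + \frac{1}{7 + 2 B \left(2 + B\right)}$)
$M{\left(-3 \right)} H{\left(-4 \right)} 1 = \frac{2 \left(-10 - -18 - 3 \left(-3\right)^{2}\right)}{7 + 2 \left(-3\right)^{2} + 4 \left(-3\right)} \frac{5 - -4}{-4} \cdot 1 = \frac{2 \left(-10 + 18 - 27\right)}{7 + 2 \cdot 9 - 12} \left(- \frac{5 + 4}{4}\right) 1 = \frac{2 \left(-10 + 18 - 27\right)}{7 + 18 - 12} \left(\left(- \frac{1}{4}\right) 9\right) 1 = 2 \cdot \frac{1}{13} \left(-19\right) \left(- \frac{9}{4}\right) 1 = \left(- \frac{38}{13}\right) \left(- \frac{9}{4}\right) 1 = \frac{171}{26} \cdot 1 = \frac{171}{26}$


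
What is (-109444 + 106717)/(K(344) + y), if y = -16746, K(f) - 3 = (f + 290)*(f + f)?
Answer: -2727/419449 ≈ -0.0065014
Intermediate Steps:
K(f) = 3 + 2*f*(290 + f) (K(f) = 3 + (f + 290)*(f + f) = 3 + (290 + f)*(2*f) = 3 + 2*f*(290 + f))
(-109444 + 106717)/(K(344) + y) = (-109444 + 106717)/((3 + 2*344² + 580*344) - 16746) = -2727/((3 + 2*118336 + 199520) - 16746) = -2727/((3 + 236672 + 199520) - 16746) = -2727/(436195 - 16746) = -2727/419449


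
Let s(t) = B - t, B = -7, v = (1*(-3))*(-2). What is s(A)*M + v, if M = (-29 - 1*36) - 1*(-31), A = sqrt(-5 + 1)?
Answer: 244 + 68*I ≈ 244.0 + 68.0*I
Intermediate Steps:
A = 2*I (A = sqrt(-4) = 2*I ≈ 2.0*I)
v = 6 (v = -3*(-2) = 6)
M = -34 (M = (-29 - 36) + 31 = -65 + 31 = -34)
s(t) = -7 - t
s(A)*M + v = (-7 - 2*I)*(-34) + 6 = (238 + 68*I) + 6 = 244 + 68*I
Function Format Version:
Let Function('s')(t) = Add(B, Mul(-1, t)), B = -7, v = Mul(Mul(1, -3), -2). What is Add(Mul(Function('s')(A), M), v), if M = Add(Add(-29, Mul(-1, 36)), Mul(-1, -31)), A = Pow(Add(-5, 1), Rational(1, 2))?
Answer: Add(244, Mul(68, I)) ≈ Add(244.00, Mul(68.000, I))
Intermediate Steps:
A = Mul(2, I) (A = Pow(-4, Rational(1, 2)) = Mul(2, I) ≈ Mul(2.0000, I))
v = 6 (v = Mul(-3, -2) = 6)
M = -34 (M = Add(Add(-29, -36), 31) = Add(-65, 31) = -34)
Function('s')(t) = Add(-7, Mul(-1, t))
Add(Mul(Function('s')(A), M), v) = Add(Mul(Add(-7, Mul(-1, Mul(2, I))), -34), 6) = Add(Mul(Add(-7, Mul(-2, I)), -34), 6) = Add(Add(238, Mul(68, I)), 6) = Add(244, Mul(68, I))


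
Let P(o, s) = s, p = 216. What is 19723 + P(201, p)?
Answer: 19939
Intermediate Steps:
19723 + P(201, p) = 19723 + 216 = 19939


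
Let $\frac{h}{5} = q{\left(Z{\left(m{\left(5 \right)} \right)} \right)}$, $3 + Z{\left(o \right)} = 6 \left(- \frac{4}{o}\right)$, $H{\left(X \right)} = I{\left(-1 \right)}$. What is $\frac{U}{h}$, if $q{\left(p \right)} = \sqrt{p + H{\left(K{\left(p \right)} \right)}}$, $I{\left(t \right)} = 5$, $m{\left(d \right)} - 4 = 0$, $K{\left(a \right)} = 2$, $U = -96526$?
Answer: $\frac{48263 i}{5} \approx 9652.6 i$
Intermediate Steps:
$m{\left(d \right)} = 4$ ($m{\left(d \right)} = 4 + 0 = 4$)
$H{\left(X \right)} = 5$
$Z{\left(o \right)} = -3 - \frac{24}{o}$ ($Z{\left(o \right)} = -3 + 6 \left(- \frac{4}{o}\right) = -3 - \frac{24}{o}$)
$q{\left(p \right)} = \sqrt{5 + p}$ ($q{\left(p \right)} = \sqrt{p + 5} = \sqrt{5 + p}$)
$h = 10 i$ ($h = 5 \sqrt{5 - \left(3 + \frac{24}{4}\right)} = 5 \sqrt{5 - 9} = 5 \sqrt{-4} = 5 \cdot 2 i = 10 i \approx 10.0 i$)
$\frac{U}{h} = - \frac{96526}{10 i} = - 96526 \left(- \frac{i}{10}\right) = \frac{48263 i}{5}$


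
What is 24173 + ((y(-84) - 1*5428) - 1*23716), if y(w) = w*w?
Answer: 2085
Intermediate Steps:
y(w) = w²
24173 + ((y(-84) - 1*5428) - 1*23716) = 24173 + (((-84)² - 1*5428) - 1*23716) = 24173 + ((7056 - 5428) - 23716) = 24173 + (1628 - 23716) = 24173 - 22088 = 2085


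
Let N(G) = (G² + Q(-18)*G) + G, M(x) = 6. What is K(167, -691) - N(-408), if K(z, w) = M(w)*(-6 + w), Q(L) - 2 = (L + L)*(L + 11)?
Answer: -66606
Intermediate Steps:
Q(L) = 2 + 2*L*(11 + L) (Q(L) = 2 + (L + L)*(L + 11) = 2 + (2*L)*(11 + L) = 2 + 2*L*(11 + L))
N(G) = G² + 255*G (N(G) = (G² + (2 + 2*(-18)² + 22*(-18))*G) + G = (G² + (2 + 2*324 - 396)*G) + G = (G² + (2 + 648 - 396)*G) + G = (G² + 254*G) + G = G² + 255*G)
K(z, w) = -36 + 6*w (K(z, w) = 6*(-6 + w) = -36 + 6*w)
K(167, -691) - N(-408) = (-36 + 6*(-691)) - (-408)*(255 - 408) = (-36 - 4146) - (-408)*(-153) = -4182 - 1*62424 = -4182 - 62424 = -66606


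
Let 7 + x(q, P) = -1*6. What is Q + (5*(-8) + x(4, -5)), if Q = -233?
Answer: -286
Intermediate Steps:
x(q, P) = -13 (x(q, P) = -7 - 1*6 = -7 - 6 = -13)
Q + (5*(-8) + x(4, -5)) = -233 + (5*(-8) - 13) = -233 + (-40 - 13) = -233 - 53 = -286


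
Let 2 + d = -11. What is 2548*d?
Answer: -33124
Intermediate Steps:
d = -13 (d = -2 - 11 = -13)
2548*d = 2548*(-13) = -33124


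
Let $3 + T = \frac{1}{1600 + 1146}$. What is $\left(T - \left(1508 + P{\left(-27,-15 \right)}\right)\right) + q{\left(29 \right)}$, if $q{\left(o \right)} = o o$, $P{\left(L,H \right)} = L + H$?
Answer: $- \frac{1724487}{2746} \approx -628.0$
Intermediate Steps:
$P{\left(L,H \right)} = H + L$
$q{\left(o \right)} = o^{2}$
$T = - \frac{8237}{2746}$ ($T = -3 + \frac{1}{1600 + 1146} = -3 + \frac{1}{2746} = - \frac{8237}{2746} \approx -2.9996$)
$\left(T - \left(1508 + P{\left(-27,-15 \right)}\right)\right) + q{\left(29 \right)} = \left(- \frac{8237}{2746} - 1466\right) + 29^{2} = \left(- \frac{8237}{2746} - 1466\right) + 841 = - \frac{4033873}{2746} + 841 = - \frac{1724487}{2746}$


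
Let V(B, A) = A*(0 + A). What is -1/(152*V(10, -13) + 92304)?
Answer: -1/117992 ≈ -8.4752e-6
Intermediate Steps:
V(B, A) = A² (V(B, A) = A*A = A²)
-1/(152*V(10, -13) + 92304) = -1/(152*(-13)² + 92304) = -1/(152*169 + 92304) = -1/(25688 + 92304) = -1/117992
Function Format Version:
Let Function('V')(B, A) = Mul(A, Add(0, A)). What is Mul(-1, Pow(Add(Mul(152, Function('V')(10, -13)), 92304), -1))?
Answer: Rational(-1, 117992) ≈ -8.4752e-6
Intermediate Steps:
Function('V')(B, A) = Pow(A, 2) (Function('V')(B, A) = Mul(A, A) = Pow(A, 2))
Mul(-1, Pow(Add(Mul(152, Function('V')(10, -13)), 92304), -1)) = Mul(-1, Pow(Add(Mul(152, Pow(-13, 2)), 92304), -1)) = Mul(-1, Pow(Add(Mul(152, 169), 92304), -1)) = Mul(-1, Pow(Add(25688, 92304), -1)) = Mul(-1, Pow(117992, -1)) = Mul(-1, Rational(1, 117992)) = Rational(-1, 117992)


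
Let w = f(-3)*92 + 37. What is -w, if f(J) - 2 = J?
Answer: 55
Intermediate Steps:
f(J) = 2 + J
w = -55 (w = (2 - 3)*92 + 37 = -1*92 + 37 = -92 + 37 = -55)
-w = -1*(-55) = 55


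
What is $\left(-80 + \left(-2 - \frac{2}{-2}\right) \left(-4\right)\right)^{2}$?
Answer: $5776$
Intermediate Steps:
$\left(-80 + \left(-2 - \frac{2}{-2}\right) \left(-4\right)\right)^{2} = \left(-80 + \left(-2 - -1\right) \left(-4\right)\right)^{2} = \left(-80 + \left(-2 + 1\right) \left(-4\right)\right)^{2} = \left(-80 - -4\right)^{2} = \left(-80 + 4\right)^{2} = \left(-76\right)^{2} = 5776$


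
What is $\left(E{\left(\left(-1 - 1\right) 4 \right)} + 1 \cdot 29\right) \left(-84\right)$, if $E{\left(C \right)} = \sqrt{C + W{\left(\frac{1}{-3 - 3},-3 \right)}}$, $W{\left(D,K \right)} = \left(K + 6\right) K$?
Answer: $-2436 - 84 i \sqrt{17} \approx -2436.0 - 346.34 i$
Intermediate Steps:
$W{\left(D,K \right)} = K \left(6 + K\right)$ ($W{\left(D,K \right)} = \left(6 + K\right) K = K \left(6 + K\right)$)
$E{\left(C \right)} = \sqrt{-9 + C}$ ($E{\left(C \right)} = \sqrt{C - 3 \left(6 - 3\right)} = \sqrt{C - 9} = \sqrt{-9 + C}$)
$\left(E{\left(\left(-1 - 1\right) 4 \right)} + 1 \cdot 29\right) \left(-84\right) = \left(\sqrt{-9 + \left(-1 - 1\right) 4} + 1 \cdot 29\right) \left(-84\right) = \left(\sqrt{-9 - 8} + 29\right) \left(-84\right) = \left(\sqrt{-17} + 29\right) \left(-84\right) = \left(i \sqrt{17} + 29\right) \left(-84\right) = \left(29 + i \sqrt{17}\right) \left(-84\right) = -2436 - 84 i \sqrt{17}$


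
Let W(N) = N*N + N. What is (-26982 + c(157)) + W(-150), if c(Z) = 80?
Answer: -4552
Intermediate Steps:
W(N) = N + N**2 (W(N) = N**2 + N = N + N**2)
(-26982 + c(157)) + W(-150) = (-26982 + 80) - 150*(1 - 150) = -26902 - 150*(-149) = -26902 + 22350 = -4552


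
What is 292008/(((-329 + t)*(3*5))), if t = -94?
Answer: -97336/2115 ≈ -46.022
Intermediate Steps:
292008/(((-329 + t)*(3*5))) = 292008/(((-329 - 94)*(3*5))) = 292008/((-423*15)) = 292008/(-6345) = 292008*(-1/6345) = -97336/2115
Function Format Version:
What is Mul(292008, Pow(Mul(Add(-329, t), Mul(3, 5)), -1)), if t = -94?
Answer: Rational(-97336, 2115) ≈ -46.022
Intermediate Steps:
Mul(292008, Pow(Mul(Add(-329, t), Mul(3, 5)), -1)) = Mul(292008, Pow(Mul(Add(-329, -94), Mul(3, 5)), -1)) = Mul(292008, Pow(Mul(-423, 15), -1)) = Mul(292008, Pow(-6345, -1)) = Mul(292008, Rational(-1, 6345)) = Rational(-97336, 2115)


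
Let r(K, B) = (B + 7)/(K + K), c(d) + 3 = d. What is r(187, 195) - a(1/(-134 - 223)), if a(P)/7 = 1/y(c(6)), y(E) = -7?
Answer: 288/187 ≈ 1.5401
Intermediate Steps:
c(d) = -3 + d
r(K, B) = (7 + B)/(2*K) (r(K, B) = (7 + B)/((2*K)) = (7 + B)*(1/(2*K)) = (7 + B)/(2*K))
a(P) = -1 (a(P) = 7/(-7) = 7*(-1/7) = -1)
r(187, 195) - a(1/(-134 - 223)) = (1/2)*(7 + 195)/187 - 1*(-1) = (1/2)*(1/187)*202 + 1 = 101/187 + 1 = 288/187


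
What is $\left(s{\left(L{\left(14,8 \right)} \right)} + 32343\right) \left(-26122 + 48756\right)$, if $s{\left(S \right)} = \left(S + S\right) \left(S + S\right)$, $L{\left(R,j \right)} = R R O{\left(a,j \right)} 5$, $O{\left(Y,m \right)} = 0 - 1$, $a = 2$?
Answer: $87682825862$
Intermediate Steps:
$O{\left(Y,m \right)} = -1$
$L{\left(R,j \right)} = - 5 R^{2}$ ($L{\left(R,j \right)} = R R \left(-1\right) 5 = R^{2} \left(-1\right) 5 = - R^{2} \cdot 5 = - 5 R^{2}$)
$s{\left(S \right)} = 4 S^{2}$ ($s{\left(S \right)} = 2 S 2 S = 4 S^{2}$)
$\left(s{\left(L{\left(14,8 \right)} \right)} + 32343\right) \left(-26122 + 48756\right) = \left(4 \left(- 5 \cdot 14^{2}\right)^{2} + 32343\right) \left(-26122 + 48756\right) = \left(4 \left(\left(-5\right) 196\right)^{2} + 32343\right) 22634 = \left(4 \left(-980\right)^{2} + 32343\right) 22634 = \left(4 \cdot 960400 + 32343\right) 22634 = \left(3841600 + 32343\right) 22634 = 3873943 \cdot 22634 = 87682825862$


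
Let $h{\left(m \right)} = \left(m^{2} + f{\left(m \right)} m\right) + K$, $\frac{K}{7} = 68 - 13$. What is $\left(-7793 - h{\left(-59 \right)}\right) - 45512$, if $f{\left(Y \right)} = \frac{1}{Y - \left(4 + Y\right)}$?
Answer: $- \frac{228743}{4} \approx -57186.0$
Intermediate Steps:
$K = 385$ ($K = 7 \left(68 - 13\right) = 7 \cdot 55 = 385$)
$f{\left(Y \right)} = - \frac{1}{4}$ ($f{\left(Y \right)} = \frac{1}{-4} = - \frac{1}{4}$)
$h{\left(m \right)} = 385 + m^{2} - \frac{m}{4}$ ($h{\left(m \right)} = \left(m^{2} - \frac{m}{4}\right) + 385 = 385 + m^{2} - \frac{m}{4}$)
$\left(-7793 - h{\left(-59 \right)}\right) - 45512 = \left(-7793 - \left(385 + \left(-59\right)^{2} - - \frac{59}{4}\right)\right) - 45512 = \left(-7793 - \left(385 + 3481 + \frac{59}{4}\right)\right) - 45512 = \left(-7793 - \frac{15523}{4}\right) - 45512 = - \frac{46695}{4} - 45512 = - \frac{228743}{4}$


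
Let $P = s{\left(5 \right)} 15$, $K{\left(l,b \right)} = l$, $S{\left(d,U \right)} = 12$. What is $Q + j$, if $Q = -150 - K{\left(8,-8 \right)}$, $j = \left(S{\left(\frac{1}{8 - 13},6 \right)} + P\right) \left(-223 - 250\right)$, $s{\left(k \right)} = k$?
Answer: $-41309$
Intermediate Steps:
$P = 75$ ($P = 5 \cdot 15 = 75$)
$j = -41151$ ($j = \left(12 + 75\right) \left(-223 - 250\right) = 87 \left(-473\right) = -41151$)
$Q = -158$ ($Q = -150 - 8 = -158$)
$Q + j = -158 - 41151 = -41309$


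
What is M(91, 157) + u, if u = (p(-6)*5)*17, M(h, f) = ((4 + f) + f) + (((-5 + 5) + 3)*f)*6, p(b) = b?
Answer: 2634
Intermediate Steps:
M(h, f) = 4 + 20*f (M(h, f) = (4 + 2*f) + ((0 + 3)*f)*6 = (4 + 2*f) + (3*f)*6 = (4 + 2*f) + 18*f = 4 + 20*f)
u = -510 (u = -6*5*17 = -30*17 = -510)
M(91, 157) + u = (4 + 20*157) - 510 = (4 + 3140) - 510 = 3144 - 510 = 2634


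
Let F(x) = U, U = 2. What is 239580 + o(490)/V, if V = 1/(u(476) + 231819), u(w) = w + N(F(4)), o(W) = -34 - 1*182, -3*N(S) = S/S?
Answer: -49936068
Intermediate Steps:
F(x) = 2
N(S) = -⅓ (N(S) = -S/(3*S) = -⅓*1 = -⅓)
o(W) = -216 (o(W) = -34 - 182 = -216)
u(w) = -⅓ + w (u(w) = w - ⅓ = -⅓ + w)
V = 3/696884 (V = 1/((-⅓ + 476) + 231819) = 1/(1427/3 + 231819) = 1/(696884/3) = 3/696884 ≈ 4.3049e-6)
239580 + o(490)/V = 239580 - 216/3/696884 = 239580 - 216*696884/3 = 239580 - 50175648 = -49936068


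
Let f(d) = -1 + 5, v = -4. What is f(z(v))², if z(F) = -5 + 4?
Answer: 16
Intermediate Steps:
z(F) = -1
f(d) = 4
f(z(v))² = 4² = 16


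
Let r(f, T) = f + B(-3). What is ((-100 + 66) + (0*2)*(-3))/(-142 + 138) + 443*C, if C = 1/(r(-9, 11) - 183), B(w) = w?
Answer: 2429/390 ≈ 6.2282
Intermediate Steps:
r(f, T) = -3 + f (r(f, T) = f - 3 = -3 + f)
C = -1/195 (C = 1/((-3 - 9) - 183) = 1/(-12 - 183) = 1/(-195) = -1/195 ≈ -0.0051282)
((-100 + 66) + (0*2)*(-3))/(-142 + 138) + 443*C = ((-100 + 66) + (0*2)*(-3))/(-142 + 138) + 443*(-1/195) = (-34 + 0*(-3))/(-4) - 443/195 = (-34 + 0)*(-¼) - 443/195 = -34*(-¼) - 443/195 = 17/2 - 443/195 = 2429/390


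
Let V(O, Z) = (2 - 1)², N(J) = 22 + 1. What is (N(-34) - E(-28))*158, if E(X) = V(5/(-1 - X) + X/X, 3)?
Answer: 3476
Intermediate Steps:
N(J) = 23
V(O, Z) = 1 (V(O, Z) = 1² = 1)
E(X) = 1
(N(-34) - E(-28))*158 = (23 - 1*1)*158 = (23 - 1)*158 = 22*158 = 3476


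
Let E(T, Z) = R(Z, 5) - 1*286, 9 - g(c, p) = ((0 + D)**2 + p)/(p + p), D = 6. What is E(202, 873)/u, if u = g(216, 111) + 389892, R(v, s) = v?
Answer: 43438/28852625 ≈ 0.0015055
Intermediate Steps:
g(c, p) = 9 - (36 + p)/(2*p) (g(c, p) = 9 - ((0 + 6)**2 + p)/(p + p) = 9 - (6**2 + p)/(2*p) = 9 - (36 + p)*1/(2*p) = 9 - (36 + p)/(2*p))
E(T, Z) = -286 + Z (E(T, Z) = Z - 1*286 = Z - 286 = -286 + Z)
u = 28852625/74 (u = (17/2 - 18/111) + 389892 = (17/2 - 18*1/111) + 389892 = (17/2 - 6/37) + 389892 = 617/74 + 389892 = 28852625/74 ≈ 3.8990e+5)
E(202, 873)/u = (-286 + 873)/(28852625/74) = 587*(74/28852625) = 43438/28852625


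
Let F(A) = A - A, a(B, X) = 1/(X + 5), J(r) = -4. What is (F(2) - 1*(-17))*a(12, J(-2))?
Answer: 17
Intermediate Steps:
a(B, X) = 1/(5 + X)
F(A) = 0
(F(2) - 1*(-17))*a(12, J(-2)) = (0 - 1*(-17))/(5 - 4) = (0 + 17)/1 = 17*1 = 17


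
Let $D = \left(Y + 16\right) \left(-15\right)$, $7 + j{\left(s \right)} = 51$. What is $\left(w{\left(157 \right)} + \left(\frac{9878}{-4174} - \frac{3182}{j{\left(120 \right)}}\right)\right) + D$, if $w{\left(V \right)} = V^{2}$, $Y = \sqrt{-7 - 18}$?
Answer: $\frac{1117285751}{45914} - 75 i \approx 24334.0 - 75.0 i$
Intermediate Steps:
$j{\left(s \right)} = 44$ ($j{\left(s \right)} = -7 + 51 = 44$)
$Y = 5 i$ ($Y = \sqrt{-25} = 5 i \approx 5.0 i$)
$D = -240 - 75 i$ ($D = \left(5 i + 16\right) \left(-15\right) = \left(16 + 5 i\right) \left(-15\right) = -240 - 75 i \approx -240.0 - 75.0 i$)
$\left(w{\left(157 \right)} + \left(\frac{9878}{-4174} - \frac{3182}{j{\left(120 \right)}}\right)\right) + D = \left(157^{2} + \left(\frac{9878}{-4174} - \frac{3182}{44}\right)\right) - \left(240 + 75 i\right) = \left(24649 + \left(9878 \left(- \frac{1}{4174}\right) - \frac{1591}{22}\right)\right) - \left(240 + 75 i\right) = \left(24649 - \frac{3429075}{45914}\right) - \left(240 + 75 i\right) = \frac{1128305111}{45914} - \left(240 + 75 i\right) = \frac{1117285751}{45914} - 75 i$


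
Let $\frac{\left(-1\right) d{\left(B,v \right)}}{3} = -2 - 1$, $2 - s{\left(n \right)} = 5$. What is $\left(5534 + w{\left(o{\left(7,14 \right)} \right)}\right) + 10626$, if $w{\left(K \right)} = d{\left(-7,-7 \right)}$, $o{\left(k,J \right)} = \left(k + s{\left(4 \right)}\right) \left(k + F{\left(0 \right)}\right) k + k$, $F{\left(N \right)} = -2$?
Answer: $16169$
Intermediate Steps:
$s{\left(n \right)} = -3$ ($s{\left(n \right)} = 2 - 5 = -3$)
$d{\left(B,v \right)} = 9$ ($d{\left(B,v \right)} = - 3 \left(-2 - 1\right) = \left(-3\right) \left(-3\right) = 9$)
$o{\left(k,J \right)} = k + k \left(-3 + k\right) \left(-2 + k\right)$ ($o{\left(k,J \right)} = \left(k - 3\right) \left(k - 2\right) k + k = \left(-3 + k\right) \left(-2 + k\right) k + k = k \left(-3 + k\right) \left(-2 + k\right) + k = k + k \left(-3 + k\right) \left(-2 + k\right)$)
$w{\left(K \right)} = 9$
$\left(5534 + w{\left(o{\left(7,14 \right)} \right)}\right) + 10626 = \left(5534 + 9\right) + 10626 = 5543 + 10626 = 16169$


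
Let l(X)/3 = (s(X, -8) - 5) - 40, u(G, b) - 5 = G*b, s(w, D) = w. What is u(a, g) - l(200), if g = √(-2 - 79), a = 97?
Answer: -460 + 873*I ≈ -460.0 + 873.0*I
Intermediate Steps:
g = 9*I (g = √(-81) = 9*I ≈ 9.0*I)
u(G, b) = 5 + G*b
l(X) = -135 + 3*X (l(X) = 3*((X - 5) - 40) = 3*((-5 + X) - 40) = 3*(-45 + X) = -135 + 3*X)
u(a, g) - l(200) = (5 + 97*(9*I)) - (-135 + 3*200) = (5 + 873*I) - (-135 + 600) = (5 + 873*I) - 1*465 = (5 + 873*I) - 465 = -460 + 873*I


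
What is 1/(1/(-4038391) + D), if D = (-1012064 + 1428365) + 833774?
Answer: 4038391/5048291629324 ≈ 7.9995e-7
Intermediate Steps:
D = 1250075 (D = 416301 + 833774 = 1250075)
1/(1/(-4038391) + D) = 1/(1/(-4038391) + 1250075) = 1/(-1/4038391 + 1250075) = 1/(5048291629324/4038391) = 4038391/5048291629324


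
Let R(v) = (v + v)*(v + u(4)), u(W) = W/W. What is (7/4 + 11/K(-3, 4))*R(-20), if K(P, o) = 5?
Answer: 3002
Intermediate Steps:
u(W) = 1
R(v) = 2*v*(1 + v) (R(v) = (v + v)*(v + 1) = (2*v)*(1 + v) = 2*v*(1 + v))
(7/4 + 11/K(-3, 4))*R(-20) = (7/4 + 11/5)*(2*(-20)*(1 - 20)) = (7*(1/4) + 11*(1/5))*(2*(-20)*(-19)) = (7/4 + 11/5)*760 = (79/20)*760 = 3002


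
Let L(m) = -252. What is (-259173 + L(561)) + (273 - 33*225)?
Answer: -266577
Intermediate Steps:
(-259173 + L(561)) + (273 - 33*225) = (-259173 - 252) + (273 - 33*225) = -259425 + (273 - 7425) = -259425 - 7152 = -266577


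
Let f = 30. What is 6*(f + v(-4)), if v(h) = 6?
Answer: 216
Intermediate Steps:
6*(f + v(-4)) = 6*(30 + 6) = 6*36 = 216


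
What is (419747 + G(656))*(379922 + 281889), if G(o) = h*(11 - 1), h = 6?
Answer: 277832890477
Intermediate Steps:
G(o) = 60 (G(o) = 6*(11 - 1) = 6*10 = 60)
(419747 + G(656))*(379922 + 281889) = (419747 + 60)*(379922 + 281889) = 419807*661811 = 277832890477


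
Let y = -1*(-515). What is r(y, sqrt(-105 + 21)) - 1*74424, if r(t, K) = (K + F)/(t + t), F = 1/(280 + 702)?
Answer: -75276899039/1011460 + I*sqrt(21)/515 ≈ -74424.0 + 0.0088982*I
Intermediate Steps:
F = 1/982 ≈ 0.0010183
y = 515
r(t, K) = (1/982 + K)/(2*t) (r(t, K) = (K + 1/982)/(t + t) = (1/982 + K)/((2*t)) = (1/982 + K)*(1/(2*t)) = (1/982 + K)/(2*t))
r(y, sqrt(-105 + 21)) - 1*74424 = (1/1964)*(1 + 982*sqrt(-105 + 21))/515 - 1*74424 = (1/1964)*(1/515)*(1 + 982*sqrt(-84)) - 74424 = (1/1964)*(1/515)*(1 + 982*(2*I*sqrt(21))) - 74424 = (1/1964)*(1/515)*(1 + 1964*I*sqrt(21)) - 74424 = (1/1011460 + I*sqrt(21)/515) - 74424 = -75276899039/1011460 + I*sqrt(21)/515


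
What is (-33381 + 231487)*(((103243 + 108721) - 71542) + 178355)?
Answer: 63151636362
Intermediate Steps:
(-33381 + 231487)*(((103243 + 108721) - 71542) + 178355) = 198106*((211964 - 71542) + 178355) = 198106*(140422 + 178355) = 198106*318777 = 63151636362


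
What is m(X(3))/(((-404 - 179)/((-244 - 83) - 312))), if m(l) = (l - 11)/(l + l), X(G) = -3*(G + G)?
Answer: 2059/2332 ≈ 0.88293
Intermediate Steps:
X(G) = -6*G
m(l) = (-11 + l)/(2*l) (m(l) = (-11 + l)/((2*l)) = (-11 + l)*(1/(2*l)) = (-11 + l)/(2*l))
m(X(3))/(((-404 - 179)/((-244 - 83) - 312))) = ((-11 - 6*3)/(2*((-6*3))))/(((-404 - 179)/((-244 - 83) - 312))) = ((1/2)*(-11 - 18)/(-18))/((-583/(-327 - 312))) = ((1/2)*(-1/18)*(-29))/((-583/(-639))) = 29/(36*((-583*(-1/639)))) = 29/(36*(583/639)) = (29/36)*(639/583) = 2059/2332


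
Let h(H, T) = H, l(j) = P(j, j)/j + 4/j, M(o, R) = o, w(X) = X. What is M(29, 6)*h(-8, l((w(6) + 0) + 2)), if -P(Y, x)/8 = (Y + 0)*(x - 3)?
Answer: -232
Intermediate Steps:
P(Y, x) = -8*Y*(-3 + x) (P(Y, x) = -8*(Y + 0)*(x - 3) = -8*Y*(-3 + x))
l(j) = 24 - 8*j + 4/j (l(j) = (8*j*(3 - j))/j + 4/j = (24 - 8*j) + 4/j = 24 - 8*j + 4/j)
M(29, 6)*h(-8, l((w(6) + 0) + 2)) = 29*(-8) = -232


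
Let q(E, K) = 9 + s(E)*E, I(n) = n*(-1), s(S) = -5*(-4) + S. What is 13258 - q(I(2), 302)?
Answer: 13285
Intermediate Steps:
s(S) = 20 + S
I(n) = -n
q(E, K) = 9 + E*(20 + E) (q(E, K) = 9 + (20 + E)*E = 9 + E*(20 + E))
13258 - q(I(2), 302) = 13258 - (9 + (-1*2)*(20 - 1*2)) = 13258 - (9 - 2*(20 - 2)) = 13258 - (9 - 2*18) = 13258 - (9 - 36) = 13258 - 1*(-27) = 13258 + 27 = 13285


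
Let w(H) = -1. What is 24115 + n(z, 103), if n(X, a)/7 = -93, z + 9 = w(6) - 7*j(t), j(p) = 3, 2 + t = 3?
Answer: 23464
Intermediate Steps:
t = 1 (t = -2 + 3 = 1)
z = -31 (z = -9 + (-1 - 7*3) = -9 + (-1 - 21) = -9 - 22 = -31)
n(X, a) = -651 (n(X, a) = 7*(-93) = -651)
24115 + n(z, 103) = 24115 - 651 = 23464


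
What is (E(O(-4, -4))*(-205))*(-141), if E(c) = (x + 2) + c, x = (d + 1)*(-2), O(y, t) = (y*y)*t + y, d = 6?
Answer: -2312400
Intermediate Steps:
O(y, t) = y + t*y² (O(y, t) = y²*t + y = t*y² + y = y + t*y²)
x = -14 (x = (6 + 1)*(-2) = 7*(-2) = -14)
E(c) = -12 + c (E(c) = (-14 + 2) + c = -12 + c)
(E(O(-4, -4))*(-205))*(-141) = ((-12 - 4*(1 - 4*(-4)))*(-205))*(-141) = ((-12 - 4*(1 + 16))*(-205))*(-141) = ((-12 - 4*17)*(-205))*(-141) = ((-12 - 68)*(-205))*(-141) = -80*(-205)*(-141) = 16400*(-141) = -2312400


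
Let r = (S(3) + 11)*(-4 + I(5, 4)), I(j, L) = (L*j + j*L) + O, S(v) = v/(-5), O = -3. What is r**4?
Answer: 8670998958336/625 ≈ 1.3874e+10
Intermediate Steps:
S(v) = -v/5 (S(v) = v*(-1/5) = -v/5)
I(j, L) = -3 + 2*L*j (I(j, L) = (L*j + j*L) - 3 = (L*j + L*j) - 3 = 2*L*j - 3 = -3 + 2*L*j)
r = 1716/5 (r = (-1/5*3 + 11)*(-4 + (-3 + 2*4*5)) = (-3/5 + 11)*(-4 + (-3 + 40)) = 52*(-4 + 37)/5 = (52/5)*33 = 1716/5 ≈ 343.20)
r**4 = (1716/5)**4 = 8670998958336/625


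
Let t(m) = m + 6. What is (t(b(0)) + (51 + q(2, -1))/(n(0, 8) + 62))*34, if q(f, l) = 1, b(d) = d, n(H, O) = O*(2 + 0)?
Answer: 680/3 ≈ 226.67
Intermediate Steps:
n(H, O) = 2*O (n(H, O) = O*2 = 2*O)
t(m) = 6 + m
(t(b(0)) + (51 + q(2, -1))/(n(0, 8) + 62))*34 = ((6 + 0) + (51 + 1)/(2*8 + 62))*34 = (6 + 52/(16 + 62))*34 = (6 + 52/78)*34 = (6 + 52*(1/78))*34 = (6 + 2/3)*34 = (20/3)*34 = 680/3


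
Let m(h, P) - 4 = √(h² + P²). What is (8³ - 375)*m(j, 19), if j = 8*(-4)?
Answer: 548 + 137*√1385 ≈ 5646.5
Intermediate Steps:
j = -32
m(h, P) = 4 + √(P² + h²) (m(h, P) = 4 + √(h² + P²) = 4 + √(P² + h²))
(8³ - 375)*m(j, 19) = (8³ - 375)*(4 + √(19² + (-32)²)) = (512 - 375)*(4 + √(361 + 1024)) = 137*(4 + √1385) = 548 + 137*√1385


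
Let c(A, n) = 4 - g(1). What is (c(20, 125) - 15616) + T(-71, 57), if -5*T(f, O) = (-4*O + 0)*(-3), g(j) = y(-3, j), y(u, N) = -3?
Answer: -78729/5 ≈ -15746.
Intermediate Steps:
g(j) = -3
T(f, O) = -12*O/5 (T(f, O) = -(-4*O + 0)*(-3)/5 = -(-4*O)*(-3)/5 = -12*O/5)
c(A, n) = 7 (c(A, n) = 4 - 1*(-3) = 4 + 3 = 7)
(c(20, 125) - 15616) + T(-71, 57) = (7 - 15616) - 12/5*57 = -15609 - 684/5 = -78729/5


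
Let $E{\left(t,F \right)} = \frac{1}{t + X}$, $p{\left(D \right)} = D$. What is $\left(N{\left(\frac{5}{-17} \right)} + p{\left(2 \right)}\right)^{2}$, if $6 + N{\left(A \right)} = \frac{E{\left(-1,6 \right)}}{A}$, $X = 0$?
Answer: $\frac{9}{25} \approx 0.36$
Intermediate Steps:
$E{\left(t,F \right)} = \frac{1}{t}$ ($E{\left(t,F \right)} = \frac{1}{t + 0} = \frac{1}{t}$)
$N{\left(A \right)} = -6 - \frac{1}{A}$ ($N{\left(A \right)} = -6 + \frac{1}{\left(-1\right) A} = -6 - \frac{1}{A}$)
$\left(N{\left(\frac{5}{-17} \right)} + p{\left(2 \right)}\right)^{2} = \left(\left(-6 - \frac{1}{5 \frac{1}{-17}}\right) + 2\right)^{2} = \left(\left(-6 - \frac{1}{5 \left(- \frac{1}{17}\right)}\right) + 2\right)^{2} = \left(\left(-6 - \frac{1}{- \frac{5}{17}}\right) + 2\right)^{2} = \left(\left(-6 - - \frac{17}{5}\right) + 2\right)^{2} = \left(\left(-6 + \frac{17}{5}\right) + 2\right)^{2} = \left(- \frac{13}{5} + 2\right)^{2} = \left(- \frac{3}{5}\right)^{2} = \frac{9}{25}$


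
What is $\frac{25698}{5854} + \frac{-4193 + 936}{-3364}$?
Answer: $\frac{52757275}{9846428} \approx 5.358$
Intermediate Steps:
$\frac{25698}{5854} + \frac{-4193 + 936}{-3364} = 25698 \cdot \frac{1}{5854} - - \frac{3257}{3364} = \frac{12849}{2927} + \frac{3257}{3364} = \frac{52757275}{9846428}$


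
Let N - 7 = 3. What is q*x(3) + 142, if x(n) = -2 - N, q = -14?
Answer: 310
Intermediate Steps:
N = 10 (N = 7 + 3 = 10)
x(n) = -12 (x(n) = -2 - 1*10 = -2 - 10 = -12)
q*x(3) + 142 = -14*(-12) + 142 = 168 + 142 = 310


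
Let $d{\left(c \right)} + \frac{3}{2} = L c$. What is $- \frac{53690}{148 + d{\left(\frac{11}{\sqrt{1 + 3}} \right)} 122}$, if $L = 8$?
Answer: $- \frac{53690}{5333} \approx -10.068$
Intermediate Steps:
$d{\left(c \right)} = - \frac{3}{2} + 8 c$
$- \frac{53690}{148 + d{\left(\frac{11}{\sqrt{1 + 3}} \right)} 122} = - \frac{53690}{148 + \left(- \frac{3}{2} + 8 \frac{11}{\sqrt{1 + 3}}\right) 122} = - \frac{53690}{148 + \left(- \frac{3}{2} + 8 \frac{11}{\sqrt{4}}\right) 122} = - \frac{53690}{148 + \left(- \frac{3}{2} + 8 \cdot \frac{11}{2}\right) 122} = - \frac{53690}{148 + \left(- \frac{3}{2} + 44\right) 122} = - \frac{53690}{148 + \frac{85}{2} \cdot 122} = - \frac{53690}{148 + 5185} = - \frac{53690}{5333}$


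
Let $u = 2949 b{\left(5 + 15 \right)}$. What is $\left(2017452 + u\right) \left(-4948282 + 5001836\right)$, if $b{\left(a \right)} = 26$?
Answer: $112148823804$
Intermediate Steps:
$u = 76674$ ($u = 2949 \cdot 26 = 76674$)
$\left(2017452 + u\right) \left(-4948282 + 5001836\right) = \left(2017452 + 76674\right) \left(-4948282 + 5001836\right) = 2094126 \cdot 53554 = 112148823804$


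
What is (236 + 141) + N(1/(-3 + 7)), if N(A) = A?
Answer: 1509/4 ≈ 377.25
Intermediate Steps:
(236 + 141) + N(1/(-3 + 7)) = (236 + 141) + 1/(-3 + 7) = 377 + 1/4 = 377 + ¼ = 1509/4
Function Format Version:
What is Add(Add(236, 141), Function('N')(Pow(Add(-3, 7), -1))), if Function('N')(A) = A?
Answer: Rational(1509, 4) ≈ 377.25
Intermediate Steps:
Add(Add(236, 141), Function('N')(Pow(Add(-3, 7), -1))) = Add(Add(236, 141), Pow(Add(-3, 7), -1)) = Add(377, Pow(4, -1)) = Add(377, Rational(1, 4)) = Rational(1509, 4)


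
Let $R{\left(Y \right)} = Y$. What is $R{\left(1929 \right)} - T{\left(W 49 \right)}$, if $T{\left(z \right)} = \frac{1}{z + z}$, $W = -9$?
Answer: $\frac{1701379}{882} \approx 1929.0$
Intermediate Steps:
$T{\left(z \right)} = \frac{1}{2 z}$
$R{\left(1929 \right)} - T{\left(W 49 \right)} = 1929 - \frac{1}{2 \left(\left(-9\right) 49\right)} = 1929 - \frac{1}{2 \left(-441\right)} = 1929 - \frac{1}{2} \left(- \frac{1}{441}\right) = 1929 - - \frac{1}{882} = 1929 + \frac{1}{882} = \frac{1701379}{882}$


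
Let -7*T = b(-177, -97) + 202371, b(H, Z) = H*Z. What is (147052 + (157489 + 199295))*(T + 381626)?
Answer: 1235326265912/7 ≈ 1.7648e+11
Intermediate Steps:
T = -219540/7 (T = -(-177*(-97) + 202371)/7 = -(17169 + 202371)/7 = -1/7*219540 = -219540/7 ≈ -31363.)
(147052 + (157489 + 199295))*(T + 381626) = (147052 + (157489 + 199295))*(-219540/7 + 381626) = (147052 + 356784)*(2451842/7) = 503836*(2451842/7) = 1235326265912/7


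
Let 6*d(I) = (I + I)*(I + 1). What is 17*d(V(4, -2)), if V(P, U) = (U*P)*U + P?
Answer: 2380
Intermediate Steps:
V(P, U) = P + P*U² (V(P, U) = (P*U)*U + P = P*U² + P = P + P*U²)
d(I) = I*(1 + I)/3 (d(I) = ((I + I)*(I + 1))/6 = ((2*I)*(1 + I))/6 = (2*I*(1 + I))/6 = I*(1 + I)/3)
17*d(V(4, -2)) = 17*((4*(1 + (-2)²))*(1 + 4*(1 + (-2)²))/3) = 17*((4*(1 + 4))*(1 + 4*(1 + 4))/3) = 17*((4*5)*(1 + 4*5)/3) = 17*((⅓)*20*(1 + 20)) = 17*((⅓)*20*21) = 17*140 = 2380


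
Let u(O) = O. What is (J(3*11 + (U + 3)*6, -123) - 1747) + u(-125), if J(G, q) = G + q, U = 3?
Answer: -1926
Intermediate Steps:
(J(3*11 + (U + 3)*6, -123) - 1747) + u(-125) = (((3*11 + (3 + 3)*6) - 123) - 1747) - 125 = (((33 + 6*6) - 123) - 1747) - 125 = (((33 + 36) - 123) - 1747) - 125 = ((69 - 123) - 1747) - 125 = (-54 - 1747) - 125 = -1801 - 125 = -1926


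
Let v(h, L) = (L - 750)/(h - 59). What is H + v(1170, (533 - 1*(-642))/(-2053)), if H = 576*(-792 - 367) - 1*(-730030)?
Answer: 142430478893/2280883 ≈ 62445.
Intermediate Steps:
v(h, L) = (-750 + L)/(-59 + h)
H = 62446 (H = 576*(-1159) + 730030 = -667584 + 730030 = 62446)
H + v(1170, (533 - 1*(-642))/(-2053)) = 62446 + (-750 + (533 - 1*(-642))/(-2053))/(-59 + 1170) = 62446 + (-750 + (533 + 642)*(-1/2053))/1111 = 62446 + (-750 + 1175*(-1/2053))/1111 = 62446 + (-750 - 1175/2053)/1111 = 62446 + (1/1111)*(-1540925/2053) = 62446 - 1540925/2280883 = 142430478893/2280883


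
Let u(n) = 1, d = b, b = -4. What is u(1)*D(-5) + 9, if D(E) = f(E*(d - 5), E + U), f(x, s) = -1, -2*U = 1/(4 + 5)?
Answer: 8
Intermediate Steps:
d = -4
U = -1/18 (U = -1/(2*(4 + 5)) = -½/9 = -½*⅑ = -1/18 ≈ -0.055556)
D(E) = -1
u(1)*D(-5) + 9 = 1*(-1) + 9 = -1 + 9 = 8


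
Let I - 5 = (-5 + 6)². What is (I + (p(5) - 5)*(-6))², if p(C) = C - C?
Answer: 1296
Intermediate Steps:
p(C) = 0
I = 6 (I = 5 + (-5 + 6)² = 5 + 1² = 5 + 1 = 6)
(I + (p(5) - 5)*(-6))² = (6 + (0 - 5)*(-6))² = (6 - 5*(-6))² = (6 + 30)² = 36² = 1296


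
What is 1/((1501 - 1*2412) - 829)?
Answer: -1/1740 ≈ -0.00057471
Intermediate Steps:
1/((1501 - 1*2412) - 829) = 1/((1501 - 2412) - 829) = 1/(-911 - 829) = 1/(-1740) = -1/1740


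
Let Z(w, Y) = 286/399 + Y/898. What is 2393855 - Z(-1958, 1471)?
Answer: 857722190453/358302 ≈ 2.3939e+6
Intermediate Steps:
Z(w, Y) = 286/399 + Y/898 (Z(w, Y) = 286*(1/399) + Y*(1/898) = 286/399 + Y/898)
2393855 - Z(-1958, 1471) = 2393855 - (286/399 + (1/898)*1471) = 2393855 - (286/399 + 1471/898) = 2393855 - 1*843757/358302 = 2393855 - 843757/358302 = 857722190453/358302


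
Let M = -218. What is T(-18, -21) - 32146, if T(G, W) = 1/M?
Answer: -7007829/218 ≈ -32146.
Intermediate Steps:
T(G, W) = -1/218 (T(G, W) = 1/(-218) = -1/218)
T(-18, -21) - 32146 = -1/218 - 32146 = -7007829/218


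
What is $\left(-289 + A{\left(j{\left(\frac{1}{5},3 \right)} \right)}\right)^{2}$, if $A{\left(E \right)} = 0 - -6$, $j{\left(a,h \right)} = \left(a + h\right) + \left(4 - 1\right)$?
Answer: $80089$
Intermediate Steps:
$j{\left(a,h \right)} = 3 + a + h$ ($j{\left(a,h \right)} = \left(a + h\right) + 3 = 3 + a + h$)
$A{\left(E \right)} = 6$ ($A{\left(E \right)} = 0 + 6 = 6$)
$\left(-289 + A{\left(j{\left(\frac{1}{5},3 \right)} \right)}\right)^{2} = \left(-289 + 6\right)^{2} = \left(-283\right)^{2} = 80089$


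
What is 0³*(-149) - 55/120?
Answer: -11/24 ≈ -0.45833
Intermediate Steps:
0³*(-149) - 55/120 = 0*(-149) - 55*1/120 = 0 - 11/24 = -11/24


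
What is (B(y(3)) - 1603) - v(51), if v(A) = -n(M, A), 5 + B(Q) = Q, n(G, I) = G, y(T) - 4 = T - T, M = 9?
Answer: -1595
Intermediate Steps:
y(T) = 4 (y(T) = 4 + (T - T) = 4 + 0 = 4)
B(Q) = -5 + Q
v(A) = -9 (v(A) = -1*9 = -9)
(B(y(3)) - 1603) - v(51) = ((-5 + 4) - 1603) - 1*(-9) = (-1 - 1603) + 9 = -1604 + 9 = -1595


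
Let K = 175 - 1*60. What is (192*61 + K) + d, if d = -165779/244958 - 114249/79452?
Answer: 38356780465097/3243733836 ≈ 11825.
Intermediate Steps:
K = 115 (K = 175 - 60 = 115)
d = -6859613275/3243733836 (d = -165779*1/244958 - 114249*1/79452 = -165779/244958 - 38083/26484 = -6859613275/3243733836 ≈ -2.1147)
(192*61 + K) + d = (192*61 + 115) - 6859613275/3243733836 = (11712 + 115) - 6859613275/3243733836 = 11827 - 6859613275/3243733836 = 38356780465097/3243733836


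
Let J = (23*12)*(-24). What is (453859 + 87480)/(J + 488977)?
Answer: 541339/482353 ≈ 1.1223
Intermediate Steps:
J = -6624 (J = 276*(-24) = -6624)
(453859 + 87480)/(J + 488977) = (453859 + 87480)/(-6624 + 488977) = 541339/482353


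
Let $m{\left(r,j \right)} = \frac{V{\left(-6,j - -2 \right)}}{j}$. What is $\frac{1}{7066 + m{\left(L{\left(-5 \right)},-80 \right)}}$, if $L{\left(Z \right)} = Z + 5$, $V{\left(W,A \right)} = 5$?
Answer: $\frac{16}{113055} \approx 0.00014152$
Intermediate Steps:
$L{\left(Z \right)} = 5 + Z$
$m{\left(r,j \right)} = \frac{5}{j}$
$\frac{1}{7066 + m{\left(L{\left(-5 \right)},-80 \right)}} = \frac{1}{7066 + \frac{5}{-80}} = \frac{1}{7066 + 5 \left(- \frac{1}{80}\right)} = \frac{1}{7066 - \frac{1}{16}} = \frac{1}{\frac{113055}{16}} = \frac{16}{113055}$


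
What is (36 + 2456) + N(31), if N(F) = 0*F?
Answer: 2492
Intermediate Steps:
N(F) = 0
(36 + 2456) + N(31) = (36 + 2456) + 0 = 2492 + 0 = 2492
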